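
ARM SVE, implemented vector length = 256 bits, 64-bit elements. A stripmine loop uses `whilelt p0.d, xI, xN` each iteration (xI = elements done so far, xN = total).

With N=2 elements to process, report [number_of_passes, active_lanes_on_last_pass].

[iterations, last_vl] = [1, 2]

256-bit reg / 64-bit elem → 4 lanes
2 elements at 4/iter → 1 passes, remainder 2 on the last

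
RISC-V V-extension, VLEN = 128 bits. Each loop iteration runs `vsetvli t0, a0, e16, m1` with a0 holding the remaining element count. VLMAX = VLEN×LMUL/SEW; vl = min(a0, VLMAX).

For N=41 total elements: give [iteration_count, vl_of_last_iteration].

lanes per group: 128·1/16 = 8
41 elements at 8/iter → 6 passes, remainder 1 on the last

[iterations, last_vl] = [6, 1]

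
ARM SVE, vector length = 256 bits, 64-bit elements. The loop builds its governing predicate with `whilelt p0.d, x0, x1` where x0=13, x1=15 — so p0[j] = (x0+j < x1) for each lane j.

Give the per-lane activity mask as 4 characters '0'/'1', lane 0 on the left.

register lanes = 256/64 = 4
p0[j] = (13+j < 15); true for j=0..1 → 2 lanes set
bits (lane 0 leftmost): 1100

predicate = 1100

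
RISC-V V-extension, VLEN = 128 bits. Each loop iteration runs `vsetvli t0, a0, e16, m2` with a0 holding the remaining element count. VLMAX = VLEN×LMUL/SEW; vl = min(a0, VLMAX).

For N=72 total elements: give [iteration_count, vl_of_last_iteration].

lanes per group: 128·2/16 = 16
72 elements at 16/iter → 5 passes, remainder 8 on the last

[iterations, last_vl] = [5, 8]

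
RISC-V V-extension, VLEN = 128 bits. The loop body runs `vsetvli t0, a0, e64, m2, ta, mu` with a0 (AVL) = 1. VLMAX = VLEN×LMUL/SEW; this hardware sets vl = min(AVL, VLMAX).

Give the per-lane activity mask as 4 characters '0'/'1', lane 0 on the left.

lanes per group: 128·2/64 = 4
AVL=1 ≤ VLMAX=4, so vl = 1
bits (lane 0 leftmost): 1000

predicate = 1000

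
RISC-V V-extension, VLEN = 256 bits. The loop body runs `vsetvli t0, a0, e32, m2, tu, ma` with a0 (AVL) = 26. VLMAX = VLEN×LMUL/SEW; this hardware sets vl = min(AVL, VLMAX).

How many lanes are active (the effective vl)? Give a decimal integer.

VLMAX = (256 × 2) / 32 = 16 lanes
AVL=26 > VLMAX=16, so vl = 16

vl = 16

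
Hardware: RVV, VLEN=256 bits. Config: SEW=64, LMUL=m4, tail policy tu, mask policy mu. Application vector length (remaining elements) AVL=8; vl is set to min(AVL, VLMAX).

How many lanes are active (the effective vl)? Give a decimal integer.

VLMAX = VLEN×LMUL/SEW = 256×4/64 = 16
AVL=8 ≤ VLMAX=16, so vl = 8

vl = 8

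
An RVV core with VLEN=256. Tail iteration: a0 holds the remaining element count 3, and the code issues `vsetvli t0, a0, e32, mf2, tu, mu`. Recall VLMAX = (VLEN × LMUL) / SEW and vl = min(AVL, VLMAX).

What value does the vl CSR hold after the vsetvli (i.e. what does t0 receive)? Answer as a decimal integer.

VLMAX = (256 × 1/2) / 32 = 4 lanes
vl ← min(3, 4) = 3

vl = 3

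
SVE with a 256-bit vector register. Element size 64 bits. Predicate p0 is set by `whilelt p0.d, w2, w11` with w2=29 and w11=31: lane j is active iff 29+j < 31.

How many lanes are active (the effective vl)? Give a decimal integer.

vl = 2

256-bit reg / 64-bit elem → 4 lanes
whilelt: lane j active iff 29+j < 31 → j < 2 → 2 active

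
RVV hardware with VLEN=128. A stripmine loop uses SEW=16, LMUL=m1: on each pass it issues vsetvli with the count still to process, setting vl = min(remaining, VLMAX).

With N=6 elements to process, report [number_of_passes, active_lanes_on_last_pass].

[iterations, last_vl] = [1, 6]

VLMAX = (128 × 1) / 16 = 8 lanes
6 elements at 8/iter → 1 passes, remainder 6 on the last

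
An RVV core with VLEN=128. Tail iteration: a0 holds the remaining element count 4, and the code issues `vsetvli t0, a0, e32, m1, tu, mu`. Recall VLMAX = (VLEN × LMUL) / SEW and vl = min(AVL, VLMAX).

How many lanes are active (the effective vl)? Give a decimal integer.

lanes per group: 128·1/32 = 4
vl ← min(4, 4) = 4

vl = 4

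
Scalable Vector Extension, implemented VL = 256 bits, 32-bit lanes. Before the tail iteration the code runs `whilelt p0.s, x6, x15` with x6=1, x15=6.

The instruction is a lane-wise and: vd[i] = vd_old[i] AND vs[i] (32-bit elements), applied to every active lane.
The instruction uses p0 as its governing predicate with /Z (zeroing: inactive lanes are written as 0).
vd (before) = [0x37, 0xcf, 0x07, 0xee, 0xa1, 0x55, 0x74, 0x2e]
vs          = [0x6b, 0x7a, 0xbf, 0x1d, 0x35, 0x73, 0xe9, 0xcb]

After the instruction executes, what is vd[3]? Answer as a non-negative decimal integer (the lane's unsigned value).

lane count: 256 div 32 = 8
p0[j] = (1+j < 6); true for j=0..4 → 5 lanes set
lane  0: and(0x37,0x6b) ⇒ 0x23
lane  1: and(0xcf,0x7a) ⇒ 0x4a
lane  2: and(0x07,0xbf) ⇒ 0x07
lane  3: and(0xee,0x1d) ⇒ 0x0c
lane  4: and(0xa1,0x35) ⇒ 0x21
lane  5: tail/zero ⇒ 0x00
lane  6: tail/zero ⇒ 0x00
lane  7: tail/zero ⇒ 0x00

vd[3] = 12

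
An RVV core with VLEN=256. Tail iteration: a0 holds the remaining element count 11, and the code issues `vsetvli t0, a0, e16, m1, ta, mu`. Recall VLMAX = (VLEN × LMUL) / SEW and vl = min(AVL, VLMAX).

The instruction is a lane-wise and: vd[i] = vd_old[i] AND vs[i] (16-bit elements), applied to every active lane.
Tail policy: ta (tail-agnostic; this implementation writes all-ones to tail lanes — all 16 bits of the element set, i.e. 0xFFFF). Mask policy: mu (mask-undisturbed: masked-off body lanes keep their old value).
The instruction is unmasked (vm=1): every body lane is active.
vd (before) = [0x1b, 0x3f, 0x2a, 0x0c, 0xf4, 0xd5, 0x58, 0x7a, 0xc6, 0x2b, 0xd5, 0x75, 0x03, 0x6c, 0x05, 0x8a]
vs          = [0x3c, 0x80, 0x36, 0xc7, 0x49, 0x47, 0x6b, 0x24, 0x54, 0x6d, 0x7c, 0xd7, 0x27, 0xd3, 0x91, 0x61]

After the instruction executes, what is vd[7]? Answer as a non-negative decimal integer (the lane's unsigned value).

vd[7] = 32

VLMAX = (256 × 1) / 16 = 16 lanes
vl = min(AVL, VLMAX) = min(11, 16) = 11
vd[0] and(0x1b,0x3c) -> 0x18
vd[1] and(0x3f,0x80) -> 0x00
vd[2] and(0x2a,0x36) -> 0x22
vd[3] and(0x0c,0xc7) -> 0x04
vd[4] and(0xf4,0x49) -> 0x40
vd[5] and(0xd5,0x47) -> 0x45
vd[6] and(0x58,0x6b) -> 0x48
vd[7] and(0x7a,0x24) -> 0x20
vd[8] and(0xc6,0x54) -> 0x44
vd[9] and(0x2b,0x6d) -> 0x29
vd[10] and(0xd5,0x7c) -> 0x54
vd[11] tail/ones -> 0xffff
vd[12] tail/ones -> 0xffff
vd[13] tail/ones -> 0xffff
vd[14] tail/ones -> 0xffff
vd[15] tail/ones -> 0xffff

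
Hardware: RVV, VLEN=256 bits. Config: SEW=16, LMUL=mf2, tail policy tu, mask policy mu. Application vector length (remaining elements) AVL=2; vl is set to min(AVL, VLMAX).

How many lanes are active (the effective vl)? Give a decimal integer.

lanes per group: 256·1/2/16 = 8
AVL=2 ≤ VLMAX=8, so vl = 2

vl = 2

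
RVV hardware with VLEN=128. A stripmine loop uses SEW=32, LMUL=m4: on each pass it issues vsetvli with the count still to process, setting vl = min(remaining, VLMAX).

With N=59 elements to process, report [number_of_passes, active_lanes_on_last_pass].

[iterations, last_vl] = [4, 11]

lanes per group: 128·4/32 = 16
59 elements at 16/iter → 4 passes, remainder 11 on the last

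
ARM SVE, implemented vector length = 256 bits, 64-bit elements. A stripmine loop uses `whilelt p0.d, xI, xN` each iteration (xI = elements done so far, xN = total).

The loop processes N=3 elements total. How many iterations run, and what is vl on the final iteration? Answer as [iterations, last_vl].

[iterations, last_vl] = [1, 3]

register lanes = 256/64 = 4
3 elements at 4/iter → 1 passes, remainder 3 on the last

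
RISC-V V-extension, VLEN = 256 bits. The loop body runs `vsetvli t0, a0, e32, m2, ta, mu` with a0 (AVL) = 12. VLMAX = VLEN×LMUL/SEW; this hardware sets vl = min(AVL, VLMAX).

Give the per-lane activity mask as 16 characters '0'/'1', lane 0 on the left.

predicate = 1111111111110000

VLMAX = VLEN×LMUL/SEW = 256×2/32 = 16
AVL=12 ≤ VLMAX=16, so vl = 12
bits (lane 0 leftmost): 1111111111110000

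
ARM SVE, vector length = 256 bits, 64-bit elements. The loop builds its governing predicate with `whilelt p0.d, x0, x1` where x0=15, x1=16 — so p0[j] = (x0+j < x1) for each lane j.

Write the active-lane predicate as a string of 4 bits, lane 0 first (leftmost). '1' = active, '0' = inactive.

lane count: 256 div 64 = 4
p0[j] = (15+j < 16); true for j=0..0 → 1 lanes set
bits (lane 0 leftmost): 1000

predicate = 1000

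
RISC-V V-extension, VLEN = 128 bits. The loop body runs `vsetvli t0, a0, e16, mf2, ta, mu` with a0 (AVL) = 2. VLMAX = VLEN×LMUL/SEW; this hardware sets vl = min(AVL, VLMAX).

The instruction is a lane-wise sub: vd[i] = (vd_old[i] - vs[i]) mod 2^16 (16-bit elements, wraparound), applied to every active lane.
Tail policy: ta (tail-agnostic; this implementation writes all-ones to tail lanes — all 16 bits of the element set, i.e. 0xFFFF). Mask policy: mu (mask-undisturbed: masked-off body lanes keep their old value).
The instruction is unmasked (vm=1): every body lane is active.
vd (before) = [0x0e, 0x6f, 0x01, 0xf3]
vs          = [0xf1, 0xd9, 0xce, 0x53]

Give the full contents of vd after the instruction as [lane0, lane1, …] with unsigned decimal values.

vd = [65309, 65430, 65535, 65535]

VLMAX = (128 × 1/2) / 16 = 4 lanes
vl = min(AVL, VLMAX) = min(2, 4) = 2
[0] sub(0x0e,0xf1) = 0xff1d
[1] sub(0x6f,0xd9) = 0xff96
[2] tail/ones = 0xffff
[3] tail/ones = 0xffff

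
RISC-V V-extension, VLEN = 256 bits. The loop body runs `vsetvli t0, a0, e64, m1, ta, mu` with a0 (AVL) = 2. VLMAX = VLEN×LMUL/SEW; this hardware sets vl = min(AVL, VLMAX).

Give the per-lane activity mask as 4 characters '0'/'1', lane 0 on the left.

predicate = 1100

VLMAX = VLEN×LMUL/SEW = 256×1/64 = 4
AVL=2 ≤ VLMAX=4, so vl = 2
bits (lane 0 leftmost): 1100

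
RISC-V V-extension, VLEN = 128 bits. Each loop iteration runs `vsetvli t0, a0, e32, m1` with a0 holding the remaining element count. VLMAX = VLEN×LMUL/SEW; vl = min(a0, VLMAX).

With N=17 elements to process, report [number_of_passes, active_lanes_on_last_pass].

lanes per group: 128·1/32 = 4
17 elements at 4/iter → 5 passes, remainder 1 on the last

[iterations, last_vl] = [5, 1]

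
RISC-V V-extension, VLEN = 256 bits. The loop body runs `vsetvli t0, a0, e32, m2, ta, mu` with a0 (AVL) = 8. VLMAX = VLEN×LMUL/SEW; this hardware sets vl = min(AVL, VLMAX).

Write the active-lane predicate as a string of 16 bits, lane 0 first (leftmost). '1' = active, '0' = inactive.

lanes per group: 256·2/32 = 16
vl ← min(8, 16) = 8
bits (lane 0 leftmost): 1111111100000000

predicate = 1111111100000000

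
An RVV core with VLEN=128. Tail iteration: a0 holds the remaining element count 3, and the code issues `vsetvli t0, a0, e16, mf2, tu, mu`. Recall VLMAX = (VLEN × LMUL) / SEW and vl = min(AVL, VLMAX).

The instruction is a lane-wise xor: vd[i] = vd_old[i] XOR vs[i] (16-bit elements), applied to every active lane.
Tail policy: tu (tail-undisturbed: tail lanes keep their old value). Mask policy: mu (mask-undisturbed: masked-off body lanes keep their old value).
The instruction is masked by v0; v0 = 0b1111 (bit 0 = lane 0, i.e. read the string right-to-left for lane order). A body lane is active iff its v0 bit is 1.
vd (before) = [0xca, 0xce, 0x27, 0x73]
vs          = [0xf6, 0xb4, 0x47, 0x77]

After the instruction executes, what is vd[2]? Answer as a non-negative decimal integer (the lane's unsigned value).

VLMAX = VLEN×LMUL/SEW = 128×1/2/16 = 4
AVL=3 ≤ VLMAX=4, so vl = 3
[0] xor(0xca,0xf6) = 0x3c
[1] xor(0xce,0xb4) = 0x7a
[2] xor(0x27,0x47) = 0x60
[3] tail/keep = 0x73

vd[2] = 96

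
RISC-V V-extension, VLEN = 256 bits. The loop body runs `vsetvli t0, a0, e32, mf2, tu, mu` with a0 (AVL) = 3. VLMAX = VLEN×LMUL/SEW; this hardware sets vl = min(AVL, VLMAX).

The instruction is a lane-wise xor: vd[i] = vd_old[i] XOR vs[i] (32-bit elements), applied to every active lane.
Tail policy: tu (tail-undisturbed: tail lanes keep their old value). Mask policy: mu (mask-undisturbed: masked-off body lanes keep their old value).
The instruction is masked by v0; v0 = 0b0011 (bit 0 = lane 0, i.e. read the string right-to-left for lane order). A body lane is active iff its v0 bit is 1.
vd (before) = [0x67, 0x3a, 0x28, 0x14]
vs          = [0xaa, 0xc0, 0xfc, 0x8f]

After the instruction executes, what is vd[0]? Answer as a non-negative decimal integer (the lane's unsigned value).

vd[0] = 205

lanes per group: 256·1/2/32 = 4
AVL=3 ≤ VLMAX=4, so vl = 3
lane  0: xor(0x67,0xaa) ⇒ 0xcd
lane  1: xor(0x3a,0xc0) ⇒ 0xfa
lane  2: mask-off/keep ⇒ 0x28
lane  3: tail/keep ⇒ 0x14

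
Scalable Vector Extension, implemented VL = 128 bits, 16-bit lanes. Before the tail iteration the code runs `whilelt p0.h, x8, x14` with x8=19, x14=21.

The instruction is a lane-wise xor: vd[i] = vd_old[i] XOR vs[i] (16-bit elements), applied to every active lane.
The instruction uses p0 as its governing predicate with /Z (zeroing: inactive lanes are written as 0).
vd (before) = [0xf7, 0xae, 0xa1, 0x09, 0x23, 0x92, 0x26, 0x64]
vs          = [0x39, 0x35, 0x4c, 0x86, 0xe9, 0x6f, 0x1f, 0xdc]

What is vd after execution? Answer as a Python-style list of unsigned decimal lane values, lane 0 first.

vd = [206, 155, 0, 0, 0, 0, 0, 0]

lane count: 128 div 16 = 8
p0[j] = (19+j < 21); true for j=0..1 → 2 lanes set
[0] xor(0xf7,0x39) = 0xce
[1] xor(0xae,0x35) = 0x9b
[2] tail/zero = 0x00
[3] tail/zero = 0x00
[4] tail/zero = 0x00
[5] tail/zero = 0x00
[6] tail/zero = 0x00
[7] tail/zero = 0x00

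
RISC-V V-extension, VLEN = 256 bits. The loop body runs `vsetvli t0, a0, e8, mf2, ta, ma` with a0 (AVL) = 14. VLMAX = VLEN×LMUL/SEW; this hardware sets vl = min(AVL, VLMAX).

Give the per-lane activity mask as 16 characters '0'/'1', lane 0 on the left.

predicate = 1111111111111100

VLMAX = VLEN×LMUL/SEW = 256×1/2/8 = 16
vl ← min(14, 16) = 14
bits (lane 0 leftmost): 1111111111111100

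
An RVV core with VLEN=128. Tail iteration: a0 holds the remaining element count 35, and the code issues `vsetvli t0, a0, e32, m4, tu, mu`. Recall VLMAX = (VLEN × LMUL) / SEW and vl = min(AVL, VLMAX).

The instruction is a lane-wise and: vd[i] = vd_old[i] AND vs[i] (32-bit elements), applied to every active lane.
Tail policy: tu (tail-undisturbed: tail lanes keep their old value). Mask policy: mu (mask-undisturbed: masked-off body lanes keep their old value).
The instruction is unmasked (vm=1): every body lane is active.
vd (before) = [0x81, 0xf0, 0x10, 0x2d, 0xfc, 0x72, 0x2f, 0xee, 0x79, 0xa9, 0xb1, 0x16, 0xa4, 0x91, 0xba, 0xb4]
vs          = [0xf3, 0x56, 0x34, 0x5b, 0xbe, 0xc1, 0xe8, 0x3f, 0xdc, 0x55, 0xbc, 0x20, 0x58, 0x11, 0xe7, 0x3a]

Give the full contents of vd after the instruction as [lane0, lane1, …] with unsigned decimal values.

vd = [129, 80, 16, 9, 188, 64, 40, 46, 88, 1, 176, 0, 0, 17, 162, 48]

VLMAX = (128 × 4) / 32 = 16 lanes
vl ← min(35, 16) = 16
vd[0] and(0x81,0xf3) -> 0x81
vd[1] and(0xf0,0x56) -> 0x50
vd[2] and(0x10,0x34) -> 0x10
vd[3] and(0x2d,0x5b) -> 0x09
vd[4] and(0xfc,0xbe) -> 0xbc
vd[5] and(0x72,0xc1) -> 0x40
vd[6] and(0x2f,0xe8) -> 0x28
vd[7] and(0xee,0x3f) -> 0x2e
vd[8] and(0x79,0xdc) -> 0x58
vd[9] and(0xa9,0x55) -> 0x01
vd[10] and(0xb1,0xbc) -> 0xb0
vd[11] and(0x16,0x20) -> 0x00
vd[12] and(0xa4,0x58) -> 0x00
vd[13] and(0x91,0x11) -> 0x11
vd[14] and(0xba,0xe7) -> 0xa2
vd[15] and(0xb4,0x3a) -> 0x30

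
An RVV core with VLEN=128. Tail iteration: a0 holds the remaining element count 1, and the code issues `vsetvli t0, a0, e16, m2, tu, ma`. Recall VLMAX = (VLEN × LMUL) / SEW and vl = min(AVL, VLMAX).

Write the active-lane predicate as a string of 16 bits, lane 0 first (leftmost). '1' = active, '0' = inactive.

VLMAX = VLEN×LMUL/SEW = 128×2/16 = 16
vl ← min(1, 16) = 1
bits (lane 0 leftmost): 1000000000000000

predicate = 1000000000000000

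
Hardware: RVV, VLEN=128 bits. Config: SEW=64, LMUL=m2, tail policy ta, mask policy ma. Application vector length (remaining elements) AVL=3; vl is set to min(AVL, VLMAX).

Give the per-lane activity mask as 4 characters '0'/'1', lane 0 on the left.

lanes per group: 128·2/64 = 4
AVL=3 ≤ VLMAX=4, so vl = 3
bits (lane 0 leftmost): 1110

predicate = 1110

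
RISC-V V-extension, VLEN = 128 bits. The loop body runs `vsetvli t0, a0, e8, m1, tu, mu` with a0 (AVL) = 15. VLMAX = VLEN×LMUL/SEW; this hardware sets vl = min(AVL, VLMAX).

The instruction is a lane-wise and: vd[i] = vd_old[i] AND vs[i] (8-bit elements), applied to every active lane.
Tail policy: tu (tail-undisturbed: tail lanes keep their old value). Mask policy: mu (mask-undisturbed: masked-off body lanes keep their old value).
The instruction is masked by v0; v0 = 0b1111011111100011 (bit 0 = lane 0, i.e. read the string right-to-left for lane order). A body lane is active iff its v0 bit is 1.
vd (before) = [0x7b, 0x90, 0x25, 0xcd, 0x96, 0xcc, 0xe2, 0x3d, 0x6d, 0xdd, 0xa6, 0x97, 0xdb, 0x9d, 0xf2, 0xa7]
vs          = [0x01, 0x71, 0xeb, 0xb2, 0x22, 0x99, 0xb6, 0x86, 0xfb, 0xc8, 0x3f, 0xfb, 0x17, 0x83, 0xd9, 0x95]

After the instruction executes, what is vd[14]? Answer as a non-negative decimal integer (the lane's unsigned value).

vd[14] = 208

VLMAX = (128 × 1) / 8 = 16 lanes
AVL=15 ≤ VLMAX=16, so vl = 15
[0] and(0x7b,0x01) = 0x01
[1] and(0x90,0x71) = 0x10
[2] mask-off/keep = 0x25
[3] mask-off/keep = 0xcd
[4] mask-off/keep = 0x96
[5] and(0xcc,0x99) = 0x88
[6] and(0xe2,0xb6) = 0xa2
[7] and(0x3d,0x86) = 0x04
[8] and(0x6d,0xfb) = 0x69
[9] and(0xdd,0xc8) = 0xc8
[10] and(0xa6,0x3f) = 0x26
[11] mask-off/keep = 0x97
[12] and(0xdb,0x17) = 0x13
[13] and(0x9d,0x83) = 0x81
[14] and(0xf2,0xd9) = 0xd0
[15] tail/keep = 0xa7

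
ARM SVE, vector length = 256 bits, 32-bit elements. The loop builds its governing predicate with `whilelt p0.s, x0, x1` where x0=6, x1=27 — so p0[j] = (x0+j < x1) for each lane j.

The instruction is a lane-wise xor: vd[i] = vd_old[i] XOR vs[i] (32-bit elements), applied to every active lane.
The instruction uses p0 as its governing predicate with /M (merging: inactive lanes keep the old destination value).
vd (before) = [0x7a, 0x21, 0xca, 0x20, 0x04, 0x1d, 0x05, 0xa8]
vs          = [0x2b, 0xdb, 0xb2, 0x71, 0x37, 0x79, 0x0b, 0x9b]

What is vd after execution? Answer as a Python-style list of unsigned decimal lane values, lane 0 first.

vd = [81, 250, 120, 81, 51, 100, 14, 51]

lane count: 256 div 32 = 8
p0[j] = (6+j < 27); true for j=0..7 → 8 lanes set
vd[0] xor(0x7a,0x2b) -> 0x51
vd[1] xor(0x21,0xdb) -> 0xfa
vd[2] xor(0xca,0xb2) -> 0x78
vd[3] xor(0x20,0x71) -> 0x51
vd[4] xor(0x04,0x37) -> 0x33
vd[5] xor(0x1d,0x79) -> 0x64
vd[6] xor(0x05,0x0b) -> 0x0e
vd[7] xor(0xa8,0x9b) -> 0x33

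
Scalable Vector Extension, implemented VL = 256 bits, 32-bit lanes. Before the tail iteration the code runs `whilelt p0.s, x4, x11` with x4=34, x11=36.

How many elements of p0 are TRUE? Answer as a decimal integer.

register lanes = 256/32 = 8
whilelt: lane j active iff 34+j < 36 → j < 2 → 2 active

vl = 2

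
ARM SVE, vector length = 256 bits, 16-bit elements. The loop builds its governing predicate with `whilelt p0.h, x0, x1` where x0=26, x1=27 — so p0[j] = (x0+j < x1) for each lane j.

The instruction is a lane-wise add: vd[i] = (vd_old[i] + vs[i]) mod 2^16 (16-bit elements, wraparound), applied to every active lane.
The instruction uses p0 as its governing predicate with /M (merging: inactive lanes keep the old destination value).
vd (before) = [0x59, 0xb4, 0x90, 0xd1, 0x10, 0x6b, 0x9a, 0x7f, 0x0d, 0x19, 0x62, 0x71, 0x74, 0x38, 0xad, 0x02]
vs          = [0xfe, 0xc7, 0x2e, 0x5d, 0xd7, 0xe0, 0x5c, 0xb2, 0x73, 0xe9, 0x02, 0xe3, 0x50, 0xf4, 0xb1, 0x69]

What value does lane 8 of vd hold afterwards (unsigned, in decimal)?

256-bit reg / 16-bit elem → 16 lanes
p0[j] = (26+j < 27); true for j=0..0 → 1 lanes set
  i=0: add(0x59,0xfe) → 343
  i=1: tail/keep → 180
  i=2: tail/keep → 144
  i=3: tail/keep → 209
  i=4: tail/keep → 16
  i=5: tail/keep → 107
  i=6: tail/keep → 154
  i=7: tail/keep → 127
  i=8: tail/keep → 13
  i=9: tail/keep → 25
  i=10: tail/keep → 98
  i=11: tail/keep → 113
  i=12: tail/keep → 116
  i=13: tail/keep → 56
  i=14: tail/keep → 173
  i=15: tail/keep → 2

vd[8] = 13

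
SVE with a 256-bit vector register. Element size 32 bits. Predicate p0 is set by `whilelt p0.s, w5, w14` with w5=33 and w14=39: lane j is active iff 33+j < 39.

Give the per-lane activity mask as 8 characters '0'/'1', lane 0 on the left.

predicate = 11111100

lane count: 256 div 32 = 8
whilelt: lane j active iff 33+j < 39 → j < 6 → 6 active
bits (lane 0 leftmost): 11111100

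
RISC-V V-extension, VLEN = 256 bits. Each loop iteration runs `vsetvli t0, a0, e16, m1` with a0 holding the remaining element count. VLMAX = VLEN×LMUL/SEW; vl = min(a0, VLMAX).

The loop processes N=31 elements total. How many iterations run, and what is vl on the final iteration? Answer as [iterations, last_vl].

[iterations, last_vl] = [2, 15]

VLMAX = VLEN×LMUL/SEW = 256×1/16 = 16
31 elements at 16/iter → 2 passes, remainder 15 on the last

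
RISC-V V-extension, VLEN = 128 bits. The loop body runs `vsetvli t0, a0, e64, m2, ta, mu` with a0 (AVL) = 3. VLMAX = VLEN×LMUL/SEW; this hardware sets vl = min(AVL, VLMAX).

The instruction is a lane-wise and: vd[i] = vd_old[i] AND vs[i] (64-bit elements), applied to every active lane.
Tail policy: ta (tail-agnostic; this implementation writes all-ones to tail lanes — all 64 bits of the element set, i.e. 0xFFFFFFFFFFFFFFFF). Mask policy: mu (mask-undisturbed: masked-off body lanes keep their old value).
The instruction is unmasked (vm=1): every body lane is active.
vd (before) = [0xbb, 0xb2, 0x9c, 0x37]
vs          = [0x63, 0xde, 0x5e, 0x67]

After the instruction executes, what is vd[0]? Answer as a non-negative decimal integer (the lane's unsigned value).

vd[0] = 35

VLMAX = (128 × 2) / 64 = 4 lanes
vl ← min(3, 4) = 3
lane  0: and(0xbb,0x63) ⇒ 0x23
lane  1: and(0xb2,0xde) ⇒ 0x92
lane  2: and(0x9c,0x5e) ⇒ 0x1c
lane  3: tail/ones ⇒ 0xffffffffffffffff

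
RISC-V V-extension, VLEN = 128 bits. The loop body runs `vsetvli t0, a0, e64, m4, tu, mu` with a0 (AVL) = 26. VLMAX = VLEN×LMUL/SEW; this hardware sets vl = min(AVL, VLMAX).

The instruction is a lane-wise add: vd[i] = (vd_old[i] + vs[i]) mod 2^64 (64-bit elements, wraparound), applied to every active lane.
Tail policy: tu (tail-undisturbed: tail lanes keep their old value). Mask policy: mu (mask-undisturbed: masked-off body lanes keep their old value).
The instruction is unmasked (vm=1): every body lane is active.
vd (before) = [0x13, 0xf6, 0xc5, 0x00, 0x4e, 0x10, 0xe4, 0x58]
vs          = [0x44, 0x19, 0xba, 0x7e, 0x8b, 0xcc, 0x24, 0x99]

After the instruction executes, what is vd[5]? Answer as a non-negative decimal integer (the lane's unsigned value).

VLMAX = VLEN×LMUL/SEW = 128×4/64 = 8
vl ← min(26, 8) = 8
[0] add(0x13,0x44) = 0x57
[1] add(0xf6,0x19) = 0x10f
[2] add(0xc5,0xba) = 0x17f
[3] add(0x00,0x7e) = 0x7e
[4] add(0x4e,0x8b) = 0xd9
[5] add(0x10,0xcc) = 0xdc
[6] add(0xe4,0x24) = 0x108
[7] add(0x58,0x99) = 0xf1

vd[5] = 220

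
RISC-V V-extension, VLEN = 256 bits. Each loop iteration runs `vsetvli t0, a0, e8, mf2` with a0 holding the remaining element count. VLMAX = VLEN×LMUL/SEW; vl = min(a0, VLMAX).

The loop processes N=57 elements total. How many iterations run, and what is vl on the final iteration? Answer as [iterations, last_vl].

[iterations, last_vl] = [4, 9]

VLMAX = (256 × 1/2) / 8 = 16 lanes
iterations = ceil(57/16) = 4; final-pass vl = 9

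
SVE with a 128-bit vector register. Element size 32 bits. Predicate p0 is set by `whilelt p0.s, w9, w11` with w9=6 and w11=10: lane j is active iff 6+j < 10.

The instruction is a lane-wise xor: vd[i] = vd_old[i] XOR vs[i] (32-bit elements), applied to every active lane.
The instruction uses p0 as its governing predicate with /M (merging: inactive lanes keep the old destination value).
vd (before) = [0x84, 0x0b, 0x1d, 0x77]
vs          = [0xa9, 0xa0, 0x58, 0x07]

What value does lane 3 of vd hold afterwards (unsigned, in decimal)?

128-bit reg / 32-bit elem → 4 lanes
whilelt: lane j active iff 6+j < 10 → j < 4 → 4 active
  i=0: xor(0x84,0xa9) → 45
  i=1: xor(0x0b,0xa0) → 171
  i=2: xor(0x1d,0x58) → 69
  i=3: xor(0x77,0x07) → 112

vd[3] = 112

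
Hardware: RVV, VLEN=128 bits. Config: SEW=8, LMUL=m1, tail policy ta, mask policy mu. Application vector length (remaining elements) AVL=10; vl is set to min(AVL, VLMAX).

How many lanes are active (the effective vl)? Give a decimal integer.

VLMAX = (128 × 1) / 8 = 16 lanes
vl ← min(10, 16) = 10

vl = 10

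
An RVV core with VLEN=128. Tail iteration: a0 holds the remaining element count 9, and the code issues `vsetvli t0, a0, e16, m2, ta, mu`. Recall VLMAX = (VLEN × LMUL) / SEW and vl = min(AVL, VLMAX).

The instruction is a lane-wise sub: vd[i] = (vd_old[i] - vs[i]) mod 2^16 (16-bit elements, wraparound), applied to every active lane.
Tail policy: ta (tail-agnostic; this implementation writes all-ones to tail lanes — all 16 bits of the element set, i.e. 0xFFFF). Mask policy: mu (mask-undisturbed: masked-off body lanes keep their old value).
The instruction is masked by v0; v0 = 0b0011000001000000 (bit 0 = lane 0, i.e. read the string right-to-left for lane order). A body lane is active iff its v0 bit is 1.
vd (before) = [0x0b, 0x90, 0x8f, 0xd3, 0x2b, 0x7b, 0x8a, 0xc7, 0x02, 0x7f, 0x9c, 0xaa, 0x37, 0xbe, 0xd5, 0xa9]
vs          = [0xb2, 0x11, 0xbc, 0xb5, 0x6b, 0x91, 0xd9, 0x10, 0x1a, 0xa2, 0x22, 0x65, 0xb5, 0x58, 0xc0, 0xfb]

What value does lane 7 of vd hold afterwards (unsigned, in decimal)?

vd[7] = 199

VLMAX = (128 × 2) / 16 = 16 lanes
vl = min(AVL, VLMAX) = min(9, 16) = 9
lane  0: mask-off/keep ⇒ 0x0b
lane  1: mask-off/keep ⇒ 0x90
lane  2: mask-off/keep ⇒ 0x8f
lane  3: mask-off/keep ⇒ 0xd3
lane  4: mask-off/keep ⇒ 0x2b
lane  5: mask-off/keep ⇒ 0x7b
lane  6: sub(0x8a,0xd9) ⇒ 0xffb1
lane  7: mask-off/keep ⇒ 0xc7
lane  8: mask-off/keep ⇒ 0x02
lane  9: tail/ones ⇒ 0xffff
lane 10: tail/ones ⇒ 0xffff
lane 11: tail/ones ⇒ 0xffff
lane 12: tail/ones ⇒ 0xffff
lane 13: tail/ones ⇒ 0xffff
lane 14: tail/ones ⇒ 0xffff
lane 15: tail/ones ⇒ 0xffff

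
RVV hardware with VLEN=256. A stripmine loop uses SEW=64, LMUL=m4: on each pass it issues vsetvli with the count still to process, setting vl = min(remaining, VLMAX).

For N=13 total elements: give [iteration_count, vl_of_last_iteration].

lanes per group: 256·4/64 = 16
13 elements at 16/iter → 1 passes, remainder 13 on the last

[iterations, last_vl] = [1, 13]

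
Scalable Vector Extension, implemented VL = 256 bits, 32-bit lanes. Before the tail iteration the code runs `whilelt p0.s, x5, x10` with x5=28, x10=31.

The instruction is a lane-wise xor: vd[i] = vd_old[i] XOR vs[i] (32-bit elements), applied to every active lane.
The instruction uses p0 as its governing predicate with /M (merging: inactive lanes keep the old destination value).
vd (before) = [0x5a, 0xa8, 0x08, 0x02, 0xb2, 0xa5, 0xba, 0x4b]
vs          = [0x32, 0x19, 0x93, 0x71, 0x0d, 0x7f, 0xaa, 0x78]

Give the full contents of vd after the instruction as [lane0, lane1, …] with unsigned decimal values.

vd = [104, 177, 155, 2, 178, 165, 186, 75]

256-bit reg / 32-bit elem → 8 lanes
p0[j] = (28+j < 31); true for j=0..2 → 3 lanes set
[0] xor(0x5a,0x32) = 0x68
[1] xor(0xa8,0x19) = 0xb1
[2] xor(0x08,0x93) = 0x9b
[3] tail/keep = 0x02
[4] tail/keep = 0xb2
[5] tail/keep = 0xa5
[6] tail/keep = 0xba
[7] tail/keep = 0x4b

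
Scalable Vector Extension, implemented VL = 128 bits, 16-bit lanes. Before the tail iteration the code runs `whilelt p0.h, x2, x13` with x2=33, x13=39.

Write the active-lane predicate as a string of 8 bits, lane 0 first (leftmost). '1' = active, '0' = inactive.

lane count: 128 div 16 = 8
p0[j] = (33+j < 39); true for j=0..5 → 6 lanes set
bits (lane 0 leftmost): 11111100

predicate = 11111100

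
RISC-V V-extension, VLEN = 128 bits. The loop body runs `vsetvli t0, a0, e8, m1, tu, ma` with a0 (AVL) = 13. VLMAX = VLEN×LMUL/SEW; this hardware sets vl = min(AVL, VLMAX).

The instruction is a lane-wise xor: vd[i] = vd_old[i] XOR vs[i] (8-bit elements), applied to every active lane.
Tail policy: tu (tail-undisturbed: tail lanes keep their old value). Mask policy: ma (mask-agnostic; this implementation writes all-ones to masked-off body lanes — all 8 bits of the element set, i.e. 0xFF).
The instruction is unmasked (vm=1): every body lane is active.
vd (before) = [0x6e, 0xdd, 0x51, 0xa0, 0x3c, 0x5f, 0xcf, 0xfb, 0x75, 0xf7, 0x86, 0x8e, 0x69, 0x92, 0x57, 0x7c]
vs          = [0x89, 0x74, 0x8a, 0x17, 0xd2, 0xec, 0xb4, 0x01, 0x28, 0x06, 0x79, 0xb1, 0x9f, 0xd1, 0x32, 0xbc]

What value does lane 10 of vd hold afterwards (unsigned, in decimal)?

vd[10] = 255

lanes per group: 128·1/8 = 16
vl = min(AVL, VLMAX) = min(13, 16) = 13
vd[0] xor(0x6e,0x89) -> 0xe7
vd[1] xor(0xdd,0x74) -> 0xa9
vd[2] xor(0x51,0x8a) -> 0xdb
vd[3] xor(0xa0,0x17) -> 0xb7
vd[4] xor(0x3c,0xd2) -> 0xee
vd[5] xor(0x5f,0xec) -> 0xb3
vd[6] xor(0xcf,0xb4) -> 0x7b
vd[7] xor(0xfb,0x01) -> 0xfa
vd[8] xor(0x75,0x28) -> 0x5d
vd[9] xor(0xf7,0x06) -> 0xf1
vd[10] xor(0x86,0x79) -> 0xff
vd[11] xor(0x8e,0xb1) -> 0x3f
vd[12] xor(0x69,0x9f) -> 0xf6
vd[13] tail/keep -> 0x92
vd[14] tail/keep -> 0x57
vd[15] tail/keep -> 0x7c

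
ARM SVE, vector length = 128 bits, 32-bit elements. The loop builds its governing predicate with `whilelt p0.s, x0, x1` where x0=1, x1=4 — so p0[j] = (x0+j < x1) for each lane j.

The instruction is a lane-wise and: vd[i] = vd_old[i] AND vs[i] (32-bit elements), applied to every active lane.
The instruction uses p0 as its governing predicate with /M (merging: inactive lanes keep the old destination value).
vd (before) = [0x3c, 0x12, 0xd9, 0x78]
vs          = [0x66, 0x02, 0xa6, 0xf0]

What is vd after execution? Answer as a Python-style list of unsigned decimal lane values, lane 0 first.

vd = [36, 2, 128, 120]

lane count: 128 div 32 = 4
whilelt: lane j active iff 1+j < 4 → j < 3 → 3 active
[0] and(0x3c,0x66) = 0x24
[1] and(0x12,0x02) = 0x02
[2] and(0xd9,0xa6) = 0x80
[3] tail/keep = 0x78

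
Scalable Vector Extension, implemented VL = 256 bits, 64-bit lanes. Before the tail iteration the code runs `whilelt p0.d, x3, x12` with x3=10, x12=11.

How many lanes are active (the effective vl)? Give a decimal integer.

vl = 1

lane count: 256 div 64 = 4
p0[j] = (10+j < 11); true for j=0..0 → 1 lanes set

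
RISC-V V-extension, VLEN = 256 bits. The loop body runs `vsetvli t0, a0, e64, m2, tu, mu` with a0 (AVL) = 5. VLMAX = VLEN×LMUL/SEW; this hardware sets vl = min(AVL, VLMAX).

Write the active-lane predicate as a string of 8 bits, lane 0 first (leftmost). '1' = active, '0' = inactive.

lanes per group: 256·2/64 = 8
vl ← min(5, 8) = 5
bits (lane 0 leftmost): 11111000

predicate = 11111000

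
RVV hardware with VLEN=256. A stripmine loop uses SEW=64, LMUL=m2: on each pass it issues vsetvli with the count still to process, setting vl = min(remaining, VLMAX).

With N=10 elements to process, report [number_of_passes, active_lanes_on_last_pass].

[iterations, last_vl] = [2, 2]

lanes per group: 256·2/64 = 8
10 elements at 8/iter → 2 passes, remainder 2 on the last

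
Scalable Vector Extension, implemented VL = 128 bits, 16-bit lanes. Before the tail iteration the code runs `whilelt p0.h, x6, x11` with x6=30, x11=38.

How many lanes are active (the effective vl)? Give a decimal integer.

vl = 8

128-bit reg / 16-bit elem → 8 lanes
p0[j] = (30+j < 38); true for j=0..7 → 8 lanes set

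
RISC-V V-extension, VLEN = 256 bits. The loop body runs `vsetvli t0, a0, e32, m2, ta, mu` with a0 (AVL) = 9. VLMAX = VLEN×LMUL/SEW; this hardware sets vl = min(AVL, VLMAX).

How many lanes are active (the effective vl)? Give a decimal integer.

lanes per group: 256·2/32 = 16
AVL=9 ≤ VLMAX=16, so vl = 9

vl = 9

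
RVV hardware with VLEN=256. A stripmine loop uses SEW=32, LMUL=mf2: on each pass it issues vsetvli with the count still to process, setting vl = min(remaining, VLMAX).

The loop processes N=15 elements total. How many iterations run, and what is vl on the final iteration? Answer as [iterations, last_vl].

VLMAX = (256 × 1/2) / 32 = 4 lanes
15 elements at 4/iter → 4 passes, remainder 3 on the last

[iterations, last_vl] = [4, 3]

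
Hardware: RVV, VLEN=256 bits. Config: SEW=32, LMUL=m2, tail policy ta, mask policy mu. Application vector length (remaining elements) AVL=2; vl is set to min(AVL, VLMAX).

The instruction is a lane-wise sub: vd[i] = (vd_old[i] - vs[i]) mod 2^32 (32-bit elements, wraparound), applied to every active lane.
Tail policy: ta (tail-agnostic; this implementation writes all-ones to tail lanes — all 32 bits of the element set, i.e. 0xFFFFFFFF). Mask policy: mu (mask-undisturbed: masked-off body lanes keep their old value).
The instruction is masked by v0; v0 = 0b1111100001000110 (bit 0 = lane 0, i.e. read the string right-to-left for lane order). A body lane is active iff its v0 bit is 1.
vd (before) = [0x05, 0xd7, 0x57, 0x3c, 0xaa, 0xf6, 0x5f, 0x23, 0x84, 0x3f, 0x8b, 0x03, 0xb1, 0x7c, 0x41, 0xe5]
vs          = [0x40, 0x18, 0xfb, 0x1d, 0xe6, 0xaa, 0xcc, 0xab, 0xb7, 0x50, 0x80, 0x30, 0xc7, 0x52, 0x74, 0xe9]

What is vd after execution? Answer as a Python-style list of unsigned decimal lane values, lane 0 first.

VLMAX = VLEN×LMUL/SEW = 256×2/32 = 16
AVL=2 ≤ VLMAX=16, so vl = 2
vd[0] mask-off/keep -> 0x05
vd[1] sub(0xd7,0x18) -> 0xbf
vd[2] tail/ones -> 0xffffffff
vd[3] tail/ones -> 0xffffffff
vd[4] tail/ones -> 0xffffffff
vd[5] tail/ones -> 0xffffffff
vd[6] tail/ones -> 0xffffffff
vd[7] tail/ones -> 0xffffffff
vd[8] tail/ones -> 0xffffffff
vd[9] tail/ones -> 0xffffffff
vd[10] tail/ones -> 0xffffffff
vd[11] tail/ones -> 0xffffffff
vd[12] tail/ones -> 0xffffffff
vd[13] tail/ones -> 0xffffffff
vd[14] tail/ones -> 0xffffffff
vd[15] tail/ones -> 0xffffffff

vd = [5, 191, 4294967295, 4294967295, 4294967295, 4294967295, 4294967295, 4294967295, 4294967295, 4294967295, 4294967295, 4294967295, 4294967295, 4294967295, 4294967295, 4294967295]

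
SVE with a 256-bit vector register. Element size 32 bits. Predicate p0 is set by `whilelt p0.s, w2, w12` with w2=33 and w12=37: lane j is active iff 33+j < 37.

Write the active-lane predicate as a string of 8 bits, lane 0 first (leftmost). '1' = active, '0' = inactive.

256-bit reg / 32-bit elem → 8 lanes
active while 33+j < 37, i.e. j ∈ [0,4) capped at 8 ⇒ 4
bits (lane 0 leftmost): 11110000

predicate = 11110000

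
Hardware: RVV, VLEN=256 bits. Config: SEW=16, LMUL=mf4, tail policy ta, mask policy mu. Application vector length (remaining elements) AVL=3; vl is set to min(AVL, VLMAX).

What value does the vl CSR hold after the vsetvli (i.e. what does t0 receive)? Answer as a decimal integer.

vl = 3

lanes per group: 256·1/4/16 = 4
vl = min(AVL, VLMAX) = min(3, 4) = 3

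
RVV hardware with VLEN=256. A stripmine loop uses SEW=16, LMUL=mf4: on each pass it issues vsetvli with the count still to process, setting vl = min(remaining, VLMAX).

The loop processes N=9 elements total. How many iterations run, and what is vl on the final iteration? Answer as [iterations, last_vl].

VLMAX = (256 × 1/4) / 16 = 4 lanes
iterations = ceil(9/4) = 3; final-pass vl = 1

[iterations, last_vl] = [3, 1]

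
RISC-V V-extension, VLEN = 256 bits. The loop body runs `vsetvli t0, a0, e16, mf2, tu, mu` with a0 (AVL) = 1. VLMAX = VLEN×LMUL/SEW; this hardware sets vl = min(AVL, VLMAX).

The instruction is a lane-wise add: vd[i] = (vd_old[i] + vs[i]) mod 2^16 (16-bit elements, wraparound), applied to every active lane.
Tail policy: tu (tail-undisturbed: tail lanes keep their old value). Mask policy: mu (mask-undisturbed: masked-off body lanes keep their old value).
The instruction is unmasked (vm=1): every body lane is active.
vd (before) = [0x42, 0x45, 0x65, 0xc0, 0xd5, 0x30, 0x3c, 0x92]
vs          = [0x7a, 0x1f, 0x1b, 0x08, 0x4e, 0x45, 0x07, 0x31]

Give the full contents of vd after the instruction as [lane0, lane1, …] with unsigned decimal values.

vd = [188, 69, 101, 192, 213, 48, 60, 146]

VLMAX = VLEN×LMUL/SEW = 256×1/2/16 = 8
vl ← min(1, 8) = 1
[0] add(0x42,0x7a) = 0xbc
[1] tail/keep = 0x45
[2] tail/keep = 0x65
[3] tail/keep = 0xc0
[4] tail/keep = 0xd5
[5] tail/keep = 0x30
[6] tail/keep = 0x3c
[7] tail/keep = 0x92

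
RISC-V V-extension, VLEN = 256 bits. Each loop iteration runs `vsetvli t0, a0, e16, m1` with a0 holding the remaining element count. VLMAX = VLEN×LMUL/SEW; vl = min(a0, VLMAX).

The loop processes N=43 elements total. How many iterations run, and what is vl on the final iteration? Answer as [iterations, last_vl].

[iterations, last_vl] = [3, 11]

VLMAX = VLEN×LMUL/SEW = 256×1/16 = 16
iterations = ceil(43/16) = 3; final-pass vl = 11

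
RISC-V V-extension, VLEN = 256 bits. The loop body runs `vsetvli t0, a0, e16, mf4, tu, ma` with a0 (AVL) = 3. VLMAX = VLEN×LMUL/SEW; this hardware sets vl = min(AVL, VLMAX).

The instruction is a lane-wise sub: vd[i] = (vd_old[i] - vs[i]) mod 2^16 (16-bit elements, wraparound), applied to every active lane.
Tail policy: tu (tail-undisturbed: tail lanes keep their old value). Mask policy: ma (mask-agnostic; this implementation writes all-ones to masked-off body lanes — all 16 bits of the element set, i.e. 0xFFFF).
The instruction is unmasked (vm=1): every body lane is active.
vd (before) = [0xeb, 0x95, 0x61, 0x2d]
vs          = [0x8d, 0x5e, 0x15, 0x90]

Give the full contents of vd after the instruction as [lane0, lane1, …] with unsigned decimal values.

vd = [94, 55, 76, 45]

VLMAX = VLEN×LMUL/SEW = 256×1/4/16 = 4
vl = min(AVL, VLMAX) = min(3, 4) = 3
[0] sub(0xeb,0x8d) = 0x5e
[1] sub(0x95,0x5e) = 0x37
[2] sub(0x61,0x15) = 0x4c
[3] tail/keep = 0x2d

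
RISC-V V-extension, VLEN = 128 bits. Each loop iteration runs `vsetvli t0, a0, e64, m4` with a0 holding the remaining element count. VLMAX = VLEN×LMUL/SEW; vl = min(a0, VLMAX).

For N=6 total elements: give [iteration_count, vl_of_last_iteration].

lanes per group: 128·4/64 = 8
N=6: ⌈6/8⌉ = 1 iters; last vl = 6 − 0×8 = 6

[iterations, last_vl] = [1, 6]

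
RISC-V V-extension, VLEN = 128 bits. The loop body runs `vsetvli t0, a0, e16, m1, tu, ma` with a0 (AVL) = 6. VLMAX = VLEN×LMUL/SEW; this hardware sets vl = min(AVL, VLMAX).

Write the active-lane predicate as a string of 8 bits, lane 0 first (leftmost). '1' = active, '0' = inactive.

predicate = 11111100

VLMAX = (128 × 1) / 16 = 8 lanes
vl = min(AVL, VLMAX) = min(6, 8) = 6
bits (lane 0 leftmost): 11111100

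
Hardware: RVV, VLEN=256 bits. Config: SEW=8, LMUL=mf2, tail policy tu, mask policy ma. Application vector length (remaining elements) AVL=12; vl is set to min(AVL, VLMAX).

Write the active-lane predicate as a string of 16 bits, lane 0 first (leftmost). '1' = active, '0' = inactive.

predicate = 1111111111110000

VLMAX = (256 × 1/2) / 8 = 16 lanes
vl = min(AVL, VLMAX) = min(12, 16) = 12
bits (lane 0 leftmost): 1111111111110000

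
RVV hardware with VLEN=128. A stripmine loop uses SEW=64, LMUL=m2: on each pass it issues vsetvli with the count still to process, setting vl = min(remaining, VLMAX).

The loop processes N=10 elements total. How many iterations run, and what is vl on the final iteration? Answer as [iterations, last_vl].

VLMAX = VLEN×LMUL/SEW = 128×2/64 = 4
N=10: ⌈10/4⌉ = 3 iters; last vl = 10 − 2×4 = 2

[iterations, last_vl] = [3, 2]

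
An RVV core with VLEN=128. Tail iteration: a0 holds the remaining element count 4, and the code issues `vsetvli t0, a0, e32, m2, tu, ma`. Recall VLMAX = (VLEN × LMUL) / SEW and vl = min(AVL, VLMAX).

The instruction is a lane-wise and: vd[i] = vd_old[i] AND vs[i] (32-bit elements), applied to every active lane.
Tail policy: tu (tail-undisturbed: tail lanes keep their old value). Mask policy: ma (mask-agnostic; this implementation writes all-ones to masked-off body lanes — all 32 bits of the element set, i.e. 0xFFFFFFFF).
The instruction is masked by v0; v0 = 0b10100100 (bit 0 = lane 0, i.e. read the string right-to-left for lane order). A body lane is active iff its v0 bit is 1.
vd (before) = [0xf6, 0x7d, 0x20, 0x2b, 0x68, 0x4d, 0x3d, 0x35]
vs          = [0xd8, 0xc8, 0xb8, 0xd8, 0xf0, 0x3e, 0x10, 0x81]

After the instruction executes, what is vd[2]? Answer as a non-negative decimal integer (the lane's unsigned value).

vd[2] = 32

VLMAX = (128 × 2) / 32 = 8 lanes
AVL=4 ≤ VLMAX=8, so vl = 4
vd[0] mask-off/ones -> 0xffffffff
vd[1] mask-off/ones -> 0xffffffff
vd[2] and(0x20,0xb8) -> 0x20
vd[3] mask-off/ones -> 0xffffffff
vd[4] tail/keep -> 0x68
vd[5] tail/keep -> 0x4d
vd[6] tail/keep -> 0x3d
vd[7] tail/keep -> 0x35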